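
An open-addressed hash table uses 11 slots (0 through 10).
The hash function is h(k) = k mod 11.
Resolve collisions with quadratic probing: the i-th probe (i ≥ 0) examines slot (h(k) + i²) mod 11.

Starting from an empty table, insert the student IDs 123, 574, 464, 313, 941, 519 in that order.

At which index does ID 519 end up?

123: h=2 => slot 2
574: h=2, probe 2,3 => slot 3
464: h=2, probe 2,3,6 => slot 6
313: h=5 => slot 5
941: h=6, probe 6,7 => slot 7
519: h=2, probe 2,3,6,0 => slot 0
Table: [519, _, 123, 574, _, 313, 464, 941, _, _, _]

0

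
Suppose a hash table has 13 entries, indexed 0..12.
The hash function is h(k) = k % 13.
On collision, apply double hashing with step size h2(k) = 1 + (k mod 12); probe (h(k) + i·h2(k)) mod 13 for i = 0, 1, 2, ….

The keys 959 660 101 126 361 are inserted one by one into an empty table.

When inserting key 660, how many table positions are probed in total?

959 hashes to 10; slot 10 is free => place at 10.
660 hashes to 10, h2=1; 10 taken => place at 11.
101 hashes to 10, h2=6; 10 taken => place at 3.
126 hashes to 9; slot 9 is free => place at 9.
361 hashes to 10, h2=2; 10 taken => place at 12.
Table: [—, —, —, 101, —, —, —, —, —, 126, 959, 660, 361]

2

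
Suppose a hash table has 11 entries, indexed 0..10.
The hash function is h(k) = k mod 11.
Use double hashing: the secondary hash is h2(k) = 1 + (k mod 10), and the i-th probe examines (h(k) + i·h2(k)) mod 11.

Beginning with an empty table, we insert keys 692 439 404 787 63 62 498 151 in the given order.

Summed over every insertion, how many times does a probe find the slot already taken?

6

Insert 692: h=10, slot 10 empty → index 10.
Insert 439: h=10, h2=10, slot 10 occupied → index 9.
Insert 404: h=8, slot 8 empty → index 8.
Insert 787: h=6, slot 6 empty → index 6.
Insert 63: h=8, h2=4, slot 8 occupied → index 1.
Insert 62: h=7, slot 7 empty → index 7.
Insert 498: h=3, slot 3 empty → index 3.
Insert 151: h=8, h2=2, slots 8,10,1,3 occupied → index 5.
Table: [., 63, ., 498, ., 151, 787, 62, 404, 439, 692]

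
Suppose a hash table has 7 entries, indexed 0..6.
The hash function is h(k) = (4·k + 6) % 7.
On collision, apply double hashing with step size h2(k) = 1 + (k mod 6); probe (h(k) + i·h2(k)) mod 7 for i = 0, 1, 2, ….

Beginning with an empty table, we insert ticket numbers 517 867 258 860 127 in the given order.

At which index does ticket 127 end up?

0

Insert 517: h=2, slot 2 empty => index 2.
Insert 867: h=2, h2=4, slot 2 occupied => index 6.
Insert 258: h=2, h2=1, slot 2 occupied => index 3.
Insert 860: h=2, h2=3, slot 2 occupied => index 5.
Insert 127: h=3, h2=2, slots 3,5 occupied => index 0.
Table: [127, ., 517, 258, ., 860, 867]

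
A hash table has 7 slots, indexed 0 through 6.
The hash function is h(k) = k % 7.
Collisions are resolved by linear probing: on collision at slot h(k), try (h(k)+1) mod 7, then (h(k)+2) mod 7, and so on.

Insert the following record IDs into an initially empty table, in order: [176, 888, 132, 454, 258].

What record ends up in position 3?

258

176 hashes to 1; slot 1 is free => place at 1.
888 hashes to 6; slot 6 is free => place at 6.
132 hashes to 6; 6 taken => place at 0.
454 hashes to 6; 6,0,1 taken => place at 2.
258 hashes to 6; 6,0,1,2 taken => place at 3.
Table: [132, 176, 454, 258, _, _, 888]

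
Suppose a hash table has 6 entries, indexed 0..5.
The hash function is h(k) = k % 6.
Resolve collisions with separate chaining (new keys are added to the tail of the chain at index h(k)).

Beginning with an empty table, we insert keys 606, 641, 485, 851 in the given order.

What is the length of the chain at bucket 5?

Insert 606: h=0, bucket 0 empty -> new chain.
Insert 641: h=5, bucket 5 empty -> new chain.
Insert 485: h=5, bucket 5 nonempty -> append to chain.
Insert 851: h=5, bucket 5 nonempty -> append to chain.
Final buckets:
0: 606
1: _
2: _
3: _
4: _
5: 641 -> 485 -> 851

3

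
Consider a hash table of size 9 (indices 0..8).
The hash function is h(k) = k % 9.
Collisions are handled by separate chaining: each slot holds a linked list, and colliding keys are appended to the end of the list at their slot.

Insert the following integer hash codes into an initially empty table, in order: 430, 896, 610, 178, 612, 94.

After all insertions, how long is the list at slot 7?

430 -> bucket 7
896 -> bucket 5
610 -> bucket 7 (collision)
178 -> bucket 7 (collision)
612 -> bucket 0
94 -> bucket 4
Final buckets:
0: 612
1: .
2: .
3: .
4: 94
5: 896
6: .
7: 430 -> 610 -> 178
8: .

3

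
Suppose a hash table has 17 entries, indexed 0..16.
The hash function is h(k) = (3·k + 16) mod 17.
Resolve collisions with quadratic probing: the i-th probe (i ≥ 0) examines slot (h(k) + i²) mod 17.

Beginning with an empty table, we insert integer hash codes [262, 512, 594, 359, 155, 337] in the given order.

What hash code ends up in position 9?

262: h=3 → slot 3
512: h=5 → slot 5
594: h=13 → slot 13
359: h=5, probe 5,6 → slot 6
155: h=5, probe 5,6,9 → slot 9
337: h=7 → slot 7
Table: [—, —, —, 262, —, 512, 359, 337, —, 155, —, —, —, 594, —, —, —]

155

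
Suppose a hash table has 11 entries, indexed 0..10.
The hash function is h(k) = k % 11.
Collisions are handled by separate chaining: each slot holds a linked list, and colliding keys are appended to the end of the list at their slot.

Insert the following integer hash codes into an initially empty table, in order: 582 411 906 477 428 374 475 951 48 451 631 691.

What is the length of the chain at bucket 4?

582 -> bucket 10
411 -> bucket 4
906 -> bucket 4 (collision)
477 -> bucket 4 (collision)
428 -> bucket 10 (collision)
374 -> bucket 0
475 -> bucket 2
951 -> bucket 5
48 -> bucket 4 (collision)
451 -> bucket 0 (collision)
631 -> bucket 4 (collision)
691 -> bucket 9
Final buckets:
0: 374 -> 451
1: .
2: 475
3: .
4: 411 -> 906 -> 477 -> 48 -> 631
5: 951
6: .
7: .
8: .
9: 691
10: 582 -> 428

5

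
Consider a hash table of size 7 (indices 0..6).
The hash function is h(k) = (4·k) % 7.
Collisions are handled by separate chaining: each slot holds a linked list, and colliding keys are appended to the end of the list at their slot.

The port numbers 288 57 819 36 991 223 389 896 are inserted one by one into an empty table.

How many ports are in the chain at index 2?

Insert 288: h=4, bucket 4 empty → new chain.
Insert 57: h=4, bucket 4 nonempty → append to chain.
Insert 819: h=0, bucket 0 empty → new chain.
Insert 36: h=4, bucket 4 nonempty → append to chain.
Insert 991: h=2, bucket 2 empty → new chain.
Insert 223: h=3, bucket 3 empty → new chain.
Insert 389: h=2, bucket 2 nonempty → append to chain.
Insert 896: h=0, bucket 0 nonempty → append to chain.
Final buckets:
0: 819 -> 896
1: ∅
2: 991 -> 389
3: 223
4: 288 -> 57 -> 36
5: ∅
6: ∅

2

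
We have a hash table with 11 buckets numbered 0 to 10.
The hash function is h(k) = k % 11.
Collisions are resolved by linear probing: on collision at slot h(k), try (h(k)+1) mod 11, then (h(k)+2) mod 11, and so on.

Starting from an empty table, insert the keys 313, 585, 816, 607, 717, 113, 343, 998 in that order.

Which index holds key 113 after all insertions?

7

313 hashes to 5; slot 5 is free → place at 5.
585 hashes to 2; slot 2 is free → place at 2.
816 hashes to 2; 2 taken → place at 3.
607 hashes to 2; 2,3 taken → place at 4.
717 hashes to 2; 2,3,4,5 taken → place at 6.
113 hashes to 3; 3,4,5,6 taken → place at 7.
343 hashes to 2; 2,3,4,5,6,7 taken → place at 8.
998 hashes to 8; 8 taken → place at 9.
Table: [., ., 585, 816, 607, 313, 717, 113, 343, 998, .]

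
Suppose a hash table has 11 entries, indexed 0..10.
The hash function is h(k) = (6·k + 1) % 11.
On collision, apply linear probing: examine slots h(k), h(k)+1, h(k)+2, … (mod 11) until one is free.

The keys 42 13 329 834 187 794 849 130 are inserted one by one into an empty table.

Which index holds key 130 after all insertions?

42 hashes to 0; slot 0 is free -> place at 0.
13 hashes to 2; slot 2 is free -> place at 2.
329 hashes to 6; slot 6 is free -> place at 6.
834 hashes to 0; 0 taken -> place at 1.
187 hashes to 1; 1,2 taken -> place at 3.
794 hashes to 2; 2,3 taken -> place at 4.
849 hashes to 2; 2,3,4 taken -> place at 5.
130 hashes to 0; 0,1,2,3,4,5,6 taken -> place at 7.
Table: [42, 834, 13, 187, 794, 849, 329, 130, -, -, -]

7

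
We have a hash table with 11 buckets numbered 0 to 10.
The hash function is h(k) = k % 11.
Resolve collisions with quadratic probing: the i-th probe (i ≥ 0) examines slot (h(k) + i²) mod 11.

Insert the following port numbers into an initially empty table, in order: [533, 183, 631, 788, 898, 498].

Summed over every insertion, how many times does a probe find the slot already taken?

3

533: h=5 → slot 5
183: h=7 → slot 7
631: h=4 → slot 4
788: h=7, probe 7,8 → slot 8
898: h=7, probe 7,8,0 → slot 0
498: h=3 → slot 3
Table: [898, -, -, 498, 631, 533, -, 183, 788, -, -]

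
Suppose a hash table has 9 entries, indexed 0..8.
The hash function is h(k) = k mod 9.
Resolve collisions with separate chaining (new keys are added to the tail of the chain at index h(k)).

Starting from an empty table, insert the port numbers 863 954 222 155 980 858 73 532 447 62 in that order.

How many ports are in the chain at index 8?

3

Insert 863: h=8, bucket 8 empty → new chain.
Insert 954: h=0, bucket 0 empty → new chain.
Insert 222: h=6, bucket 6 empty → new chain.
Insert 155: h=2, bucket 2 empty → new chain.
Insert 980: h=8, bucket 8 nonempty → append to chain.
Insert 858: h=3, bucket 3 empty → new chain.
Insert 73: h=1, bucket 1 empty → new chain.
Insert 532: h=1, bucket 1 nonempty → append to chain.
Insert 447: h=6, bucket 6 nonempty → append to chain.
Insert 62: h=8, bucket 8 nonempty → append to chain.
Final buckets:
0: 954
1: 73 -> 532
2: 155
3: 858
4: ∅
5: ∅
6: 222 -> 447
7: ∅
8: 863 -> 980 -> 62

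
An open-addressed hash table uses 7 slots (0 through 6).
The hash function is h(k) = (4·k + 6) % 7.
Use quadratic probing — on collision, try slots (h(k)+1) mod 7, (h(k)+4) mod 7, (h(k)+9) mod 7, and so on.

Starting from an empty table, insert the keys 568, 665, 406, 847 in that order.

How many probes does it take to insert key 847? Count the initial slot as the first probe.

568 hashes to 3; slot 3 is free => place at 3.
665 hashes to 6; slot 6 is free => place at 6.
406 hashes to 6; 6 taken => place at 0.
847 hashes to 6; 6,0,3 taken => place at 1.
Table: [406, 847, ∅, 568, ∅, ∅, 665]

4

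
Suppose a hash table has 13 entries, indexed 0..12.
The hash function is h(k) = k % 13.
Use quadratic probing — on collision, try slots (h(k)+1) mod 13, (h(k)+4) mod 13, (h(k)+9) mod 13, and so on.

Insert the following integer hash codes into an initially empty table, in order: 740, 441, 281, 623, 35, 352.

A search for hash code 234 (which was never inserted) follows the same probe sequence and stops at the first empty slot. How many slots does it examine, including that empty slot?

740: h=12 → slot 12
441: h=12, probe 12,0 → slot 0
281: h=8 → slot 8
623: h=12, probe 12,0,3 → slot 3
35: h=9 → slot 9
352: h=1 → slot 1
Table: [441, 352, ∅, 623, ∅, ∅, ∅, ∅, 281, 35, ∅, ∅, 740]
Lookup 234: h=0, probe 0,1,4 → slot 4 empty, not found.

3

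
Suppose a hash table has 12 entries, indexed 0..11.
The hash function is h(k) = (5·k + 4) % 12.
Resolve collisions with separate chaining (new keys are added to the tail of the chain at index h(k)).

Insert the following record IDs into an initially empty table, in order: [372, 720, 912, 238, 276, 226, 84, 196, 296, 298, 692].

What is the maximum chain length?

5

372 → bucket 4
720 → bucket 4 (collision)
912 → bucket 4 (collision)
238 → bucket 6
276 → bucket 4 (collision)
226 → bucket 6 (collision)
84 → bucket 4 (collision)
196 → bucket 0
296 → bucket 8
298 → bucket 6 (collision)
692 → bucket 8 (collision)
Final buckets:
0: 196
1: ∅
2: ∅
3: ∅
4: 372 -> 720 -> 912 -> 276 -> 84
5: ∅
6: 238 -> 226 -> 298
7: ∅
8: 296 -> 692
9: ∅
10: ∅
11: ∅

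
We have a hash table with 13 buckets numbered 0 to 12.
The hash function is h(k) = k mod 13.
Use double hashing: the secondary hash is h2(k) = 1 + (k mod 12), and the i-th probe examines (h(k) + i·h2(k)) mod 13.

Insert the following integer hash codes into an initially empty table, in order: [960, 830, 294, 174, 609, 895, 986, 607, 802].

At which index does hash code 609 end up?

2

960: h=11 => slot 11
830: h=11, h2=3, probe 11,1 => slot 1
294: h=8 => slot 8
174: h=5 => slot 5
609: h=11, h2=10, probe 11,8,5,2 => slot 2
895: h=11, h2=8, probe 11,6 => slot 6
986: h=11, h2=3, probe 11,1,4 => slot 4
607: h=9 => slot 9
802: h=9, h2=11, probe 9,7 => slot 7
Table: [-, 830, 609, -, 986, 174, 895, 802, 294, 607, -, 960, -]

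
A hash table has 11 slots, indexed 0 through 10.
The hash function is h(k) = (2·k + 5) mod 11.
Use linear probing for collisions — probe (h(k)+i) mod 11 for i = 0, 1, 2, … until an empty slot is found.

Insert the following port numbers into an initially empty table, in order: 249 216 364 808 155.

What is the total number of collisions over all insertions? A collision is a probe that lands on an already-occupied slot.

4

Insert 249: h=8, slot 8 empty → index 8.
Insert 216: h=8, slot 8 occupied → index 9.
Insert 364: h=7, slot 7 empty → index 7.
Insert 808: h=4, slot 4 empty → index 4.
Insert 155: h=7, slots 7,8,9 occupied → index 10.
Table: [∅, ∅, ∅, ∅, 808, ∅, ∅, 364, 249, 216, 155]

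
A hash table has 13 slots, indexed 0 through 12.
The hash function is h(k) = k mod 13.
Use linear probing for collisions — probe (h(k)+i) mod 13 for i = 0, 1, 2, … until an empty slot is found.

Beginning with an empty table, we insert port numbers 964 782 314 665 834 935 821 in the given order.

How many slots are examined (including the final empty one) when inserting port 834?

5

Insert 964: h=2, slot 2 empty -> index 2.
Insert 782: h=2, slot 2 occupied -> index 3.
Insert 314: h=2, slots 2,3 occupied -> index 4.
Insert 665: h=2, slots 2,3,4 occupied -> index 5.
Insert 834: h=2, slots 2,3,4,5 occupied -> index 6.
Insert 935: h=12, slot 12 empty -> index 12.
Insert 821: h=2, slots 2,3,4,5,6 occupied -> index 7.
Table: [—, —, 964, 782, 314, 665, 834, 821, —, —, —, —, 935]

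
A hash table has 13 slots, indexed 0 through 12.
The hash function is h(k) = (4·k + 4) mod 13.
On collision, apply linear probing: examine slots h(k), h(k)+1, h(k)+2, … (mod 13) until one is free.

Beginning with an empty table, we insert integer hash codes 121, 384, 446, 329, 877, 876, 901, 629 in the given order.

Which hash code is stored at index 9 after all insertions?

Insert 121: h=7, slot 7 empty => index 7.
Insert 384: h=6, slot 6 empty => index 6.
Insert 446: h=7, slot 7 occupied => index 8.
Insert 329: h=7, slots 7,8 occupied => index 9.
Insert 877: h=2, slot 2 empty => index 2.
Insert 876: h=11, slot 11 empty => index 11.
Insert 901: h=7, slots 7,8,9 occupied => index 10.
Insert 629: h=11, slot 11 occupied => index 12.
Table: [_, _, 877, _, _, _, 384, 121, 446, 329, 901, 876, 629]

329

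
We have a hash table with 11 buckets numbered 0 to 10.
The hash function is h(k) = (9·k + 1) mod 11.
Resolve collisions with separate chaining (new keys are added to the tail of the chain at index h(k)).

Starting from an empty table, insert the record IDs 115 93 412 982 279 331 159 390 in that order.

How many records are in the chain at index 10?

1

115 → bucket 2
93 → bucket 2 (collision)
412 → bucket 2 (collision)
982 → bucket 6
279 → bucket 4
331 → bucket 10
159 → bucket 2 (collision)
390 → bucket 2 (collision)
Final buckets:
0: —
1: —
2: 115 -> 93 -> 412 -> 159 -> 390
3: —
4: 279
5: —
6: 982
7: —
8: —
9: —
10: 331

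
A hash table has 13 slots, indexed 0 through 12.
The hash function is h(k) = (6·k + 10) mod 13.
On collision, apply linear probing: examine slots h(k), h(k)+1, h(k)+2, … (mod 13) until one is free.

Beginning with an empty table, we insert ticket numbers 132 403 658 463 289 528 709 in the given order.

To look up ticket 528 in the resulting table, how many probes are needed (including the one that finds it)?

132: h=9 -> slot 9
403: h=10 -> slot 10
658: h=6 -> slot 6
463: h=6, probe 6,7 -> slot 7
289: h=2 -> slot 2
528: h=6, probe 6,7,8 -> slot 8
709: h=0 -> slot 0
Table: [709, -, 289, -, -, -, 658, 463, 528, 132, 403, -, -]
Lookup 528: h=6, probe 6,7,8 → found at 8.

3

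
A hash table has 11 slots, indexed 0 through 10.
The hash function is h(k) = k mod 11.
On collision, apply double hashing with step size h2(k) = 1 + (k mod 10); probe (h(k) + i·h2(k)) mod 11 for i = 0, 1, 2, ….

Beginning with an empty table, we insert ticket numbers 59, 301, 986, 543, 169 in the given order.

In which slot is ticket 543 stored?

59 hashes to 4; slot 4 is free -> place at 4.
301 hashes to 4, h2=2; 4 taken -> place at 6.
986 hashes to 7; slot 7 is free -> place at 7.
543 hashes to 4, h2=4; 4 taken -> place at 8.
169 hashes to 4, h2=10; 4 taken -> place at 3.
Table: [., ., ., 169, 59, ., 301, 986, 543, ., .]

8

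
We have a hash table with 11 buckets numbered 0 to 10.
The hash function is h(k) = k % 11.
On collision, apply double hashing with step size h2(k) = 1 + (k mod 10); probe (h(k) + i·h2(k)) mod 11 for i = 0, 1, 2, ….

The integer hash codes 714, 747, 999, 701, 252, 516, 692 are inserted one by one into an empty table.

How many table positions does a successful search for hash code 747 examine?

714: h=10 => slot 10
747: h=10, h2=8, probe 10,7 => slot 7
999: h=9 => slot 9
701: h=8 => slot 8
252: h=10, h2=3, probe 10,2 => slot 2
516: h=10, h2=7, probe 10,6 => slot 6
692: h=10, h2=3, probe 10,2,5 => slot 5
Table: [_, _, 252, _, _, 692, 516, 747, 701, 999, 714]
Lookup 747: h=10, h2=8, probe 10,7 → found at 7.

2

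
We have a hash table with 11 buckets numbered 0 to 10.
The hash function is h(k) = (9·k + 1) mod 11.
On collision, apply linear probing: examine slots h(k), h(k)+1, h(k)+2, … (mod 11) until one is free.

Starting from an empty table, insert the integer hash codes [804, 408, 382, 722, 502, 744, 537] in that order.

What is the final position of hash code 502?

804: h=10 → slot 10
408: h=10, probe 10,0 → slot 0
382: h=7 → slot 7
722: h=9 → slot 9
502: h=9, probe 9,10,0,1 → slot 1
744: h=9, probe 9,10,0,1,2 → slot 2
537: h=5 → slot 5
Table: [408, 502, 744, —, —, 537, —, 382, —, 722, 804]

1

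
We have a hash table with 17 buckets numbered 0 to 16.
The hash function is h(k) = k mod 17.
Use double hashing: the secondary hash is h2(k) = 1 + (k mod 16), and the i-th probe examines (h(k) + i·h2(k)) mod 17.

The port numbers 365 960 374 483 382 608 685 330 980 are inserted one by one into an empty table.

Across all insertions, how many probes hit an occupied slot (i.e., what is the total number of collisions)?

3

Insert 365: h=8, slot 8 empty -> index 8.
Insert 960: h=8, h2=1, slot 8 occupied -> index 9.
Insert 374: h=0, slot 0 empty -> index 0.
Insert 483: h=7, slot 7 empty -> index 7.
Insert 382: h=8, h2=15, slot 8 occupied -> index 6.
Insert 608: h=13, slot 13 empty -> index 13.
Insert 685: h=5, slot 5 empty -> index 5.
Insert 330: h=7, h2=11, slot 7 occupied -> index 1.
Insert 980: h=11, slot 11 empty -> index 11.
Table: [374, 330, -, -, -, 685, 382, 483, 365, 960, -, 980, -, 608, -, -, -]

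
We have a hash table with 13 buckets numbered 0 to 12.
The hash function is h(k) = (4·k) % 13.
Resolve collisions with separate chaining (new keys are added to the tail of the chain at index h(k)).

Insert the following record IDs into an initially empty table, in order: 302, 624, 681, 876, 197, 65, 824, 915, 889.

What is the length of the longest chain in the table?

Insert 302: h=12, bucket 12 empty -> new chain.
Insert 624: h=0, bucket 0 empty -> new chain.
Insert 681: h=7, bucket 7 empty -> new chain.
Insert 876: h=7, bucket 7 nonempty -> append to chain.
Insert 197: h=8, bucket 8 empty -> new chain.
Insert 65: h=0, bucket 0 nonempty -> append to chain.
Insert 824: h=7, bucket 7 nonempty -> append to chain.
Insert 915: h=7, bucket 7 nonempty -> append to chain.
Insert 889: h=7, bucket 7 nonempty -> append to chain.
Final buckets:
0: 624 -> 65
1: ∅
2: ∅
3: ∅
4: ∅
5: ∅
6: ∅
7: 681 -> 876 -> 824 -> 915 -> 889
8: 197
9: ∅
10: ∅
11: ∅
12: 302

5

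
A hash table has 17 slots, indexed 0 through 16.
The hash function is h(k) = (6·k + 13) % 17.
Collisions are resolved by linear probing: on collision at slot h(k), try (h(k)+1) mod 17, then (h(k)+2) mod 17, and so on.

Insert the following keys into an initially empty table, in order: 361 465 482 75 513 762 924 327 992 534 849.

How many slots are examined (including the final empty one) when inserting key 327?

361 hashes to 3; slot 3 is free -> place at 3.
465 hashes to 15; slot 15 is free -> place at 15.
482 hashes to 15; 15 taken -> place at 16.
75 hashes to 4; slot 4 is free -> place at 4.
513 hashes to 14; slot 14 is free -> place at 14.
762 hashes to 12; slot 12 is free -> place at 12.
924 hashes to 15; 15,16 taken -> place at 0.
327 hashes to 3; 3,4 taken -> place at 5.
992 hashes to 15; 15,16,0 taken -> place at 1.
534 hashes to 4; 4,5 taken -> place at 6.
849 hashes to 7; slot 7 is free -> place at 7.
Table: [924, 992, -, 361, 75, 327, 534, 849, -, -, -, -, 762, -, 513, 465, 482]

3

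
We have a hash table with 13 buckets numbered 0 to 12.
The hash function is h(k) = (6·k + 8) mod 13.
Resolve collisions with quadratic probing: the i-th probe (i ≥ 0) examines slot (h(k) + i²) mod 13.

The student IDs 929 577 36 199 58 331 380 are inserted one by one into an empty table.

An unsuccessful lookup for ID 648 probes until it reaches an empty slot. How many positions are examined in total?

929 hashes to 5; slot 5 is free → place at 5.
577 hashes to 12; slot 12 is free → place at 12.
36 hashes to 3; slot 3 is free → place at 3.
199 hashes to 6; slot 6 is free → place at 6.
58 hashes to 5; 5,6 taken → place at 9.
331 hashes to 5; 5,6,9 taken → place at 1.
380 hashes to 0; slot 0 is free → place at 0.
Table: [380, 331, ., 36, ., 929, 199, ., ., 58, ., ., 577]
Lookup 648: h=9, probe 9,10 → slot 10 empty, not found.

2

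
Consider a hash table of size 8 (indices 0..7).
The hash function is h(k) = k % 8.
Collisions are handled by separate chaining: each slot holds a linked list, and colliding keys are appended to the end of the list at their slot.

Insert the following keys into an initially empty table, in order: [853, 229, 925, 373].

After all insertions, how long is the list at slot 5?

4

853 -> bucket 5
229 -> bucket 5 (collision)
925 -> bucket 5 (collision)
373 -> bucket 5 (collision)
Final buckets:
0: -
1: -
2: -
3: -
4: -
5: 853 -> 229 -> 925 -> 373
6: -
7: -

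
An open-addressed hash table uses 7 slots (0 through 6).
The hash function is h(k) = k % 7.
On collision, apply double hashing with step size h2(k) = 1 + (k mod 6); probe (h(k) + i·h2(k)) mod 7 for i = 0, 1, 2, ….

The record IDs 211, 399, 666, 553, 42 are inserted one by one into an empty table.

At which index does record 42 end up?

3

Insert 211: h=1, slot 1 empty -> index 1.
Insert 399: h=0, slot 0 empty -> index 0.
Insert 666: h=1, h2=1, slot 1 occupied -> index 2.
Insert 553: h=0, h2=2, slots 0,2 occupied -> index 4.
Insert 42: h=0, h2=1, slots 0,1,2 occupied -> index 3.
Table: [399, 211, 666, 42, 553, ., .]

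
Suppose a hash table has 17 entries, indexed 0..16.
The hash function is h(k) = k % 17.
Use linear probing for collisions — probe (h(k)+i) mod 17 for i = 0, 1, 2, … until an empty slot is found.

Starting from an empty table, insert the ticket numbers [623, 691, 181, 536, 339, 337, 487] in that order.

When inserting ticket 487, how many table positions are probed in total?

5

Insert 623: h=11, slot 11 empty → index 11.
Insert 691: h=11, slot 11 occupied → index 12.
Insert 181: h=11, slots 11,12 occupied → index 13.
Insert 536: h=9, slot 9 empty → index 9.
Insert 339: h=16, slot 16 empty → index 16.
Insert 337: h=14, slot 14 empty → index 14.
Insert 487: h=11, slots 11,12,13,14 occupied → index 15.
Table: [_, _, _, _, _, _, _, _, _, 536, _, 623, 691, 181, 337, 487, 339]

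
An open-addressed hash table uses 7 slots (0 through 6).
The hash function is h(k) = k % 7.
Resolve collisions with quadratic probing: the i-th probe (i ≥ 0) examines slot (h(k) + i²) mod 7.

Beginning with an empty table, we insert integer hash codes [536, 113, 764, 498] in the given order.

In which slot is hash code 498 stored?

536 hashes to 4; slot 4 is free => place at 4.
113 hashes to 1; slot 1 is free => place at 1.
764 hashes to 1; 1 taken => place at 2.
498 hashes to 1; 1,2 taken => place at 5.
Table: [_, 113, 764, _, 536, 498, _]

5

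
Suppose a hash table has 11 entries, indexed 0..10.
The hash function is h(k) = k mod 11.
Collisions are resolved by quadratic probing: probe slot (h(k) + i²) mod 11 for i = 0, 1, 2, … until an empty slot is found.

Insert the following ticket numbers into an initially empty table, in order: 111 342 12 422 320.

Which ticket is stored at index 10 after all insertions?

111 hashes to 1; slot 1 is free -> place at 1.
342 hashes to 1; 1 taken -> place at 2.
12 hashes to 1; 1,2 taken -> place at 5.
422 hashes to 4; slot 4 is free -> place at 4.
320 hashes to 1; 1,2,5 taken -> place at 10.
Table: [—, 111, 342, —, 422, 12, —, —, —, —, 320]

320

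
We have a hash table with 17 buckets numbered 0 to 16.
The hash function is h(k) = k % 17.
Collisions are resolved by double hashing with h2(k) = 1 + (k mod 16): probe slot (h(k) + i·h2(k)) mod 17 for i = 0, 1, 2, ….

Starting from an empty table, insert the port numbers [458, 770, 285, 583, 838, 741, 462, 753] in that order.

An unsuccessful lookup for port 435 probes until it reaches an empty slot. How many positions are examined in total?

Insert 458: h=16, slot 16 empty → index 16.
Insert 770: h=5, slot 5 empty → index 5.
Insert 285: h=13, slot 13 empty → index 13.
Insert 583: h=5, h2=8, slots 5,13 occupied → index 4.
Insert 838: h=5, h2=7, slot 5 occupied → index 12.
Insert 741: h=10, slot 10 empty → index 10.
Insert 462: h=3, slot 3 empty → index 3.
Insert 753: h=5, h2=2, slot 5 occupied → index 7.
Table: [_, _, _, 462, 583, 770, _, 753, _, _, 741, _, 838, 285, _, _, 458]
Lookup 435: h=10, h2=4, probe 10,14 → slot 14 empty, not found.

2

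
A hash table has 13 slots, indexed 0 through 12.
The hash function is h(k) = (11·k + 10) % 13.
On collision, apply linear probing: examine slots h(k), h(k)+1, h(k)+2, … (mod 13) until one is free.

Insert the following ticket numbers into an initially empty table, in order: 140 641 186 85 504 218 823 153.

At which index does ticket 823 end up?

7

140: h=3 -> slot 3
641: h=2 -> slot 2
186: h=2, probe 2,3,4 -> slot 4
85: h=9 -> slot 9
504: h=3, probe 3,4,5 -> slot 5
218: h=3, probe 3,4,5,6 -> slot 6
823: h=2, probe 2,3,4,5,6,7 -> slot 7
153: h=3, probe 3,4,5,6,7,8 -> slot 8
Table: [—, —, 641, 140, 186, 504, 218, 823, 153, 85, —, —, —]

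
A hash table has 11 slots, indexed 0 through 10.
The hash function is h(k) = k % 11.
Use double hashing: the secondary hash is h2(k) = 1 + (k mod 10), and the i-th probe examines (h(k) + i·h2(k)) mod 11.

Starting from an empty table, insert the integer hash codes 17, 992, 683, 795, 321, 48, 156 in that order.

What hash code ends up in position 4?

321

17 hashes to 6; slot 6 is free → place at 6.
992 hashes to 2; slot 2 is free → place at 2.
683 hashes to 1; slot 1 is free → place at 1.
795 hashes to 3; slot 3 is free → place at 3.
321 hashes to 2, h2=2; 2 taken → place at 4.
48 hashes to 4, h2=9; 4,2 taken → place at 0.
156 hashes to 2, h2=7; 2 taken → place at 9.
Table: [48, 683, 992, 795, 321, ∅, 17, ∅, ∅, 156, ∅]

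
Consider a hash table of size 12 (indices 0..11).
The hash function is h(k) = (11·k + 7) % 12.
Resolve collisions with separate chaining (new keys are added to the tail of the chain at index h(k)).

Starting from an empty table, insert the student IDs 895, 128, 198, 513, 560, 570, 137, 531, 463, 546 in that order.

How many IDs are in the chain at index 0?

Insert 895: h=0, bucket 0 empty -> new chain.
Insert 128: h=11, bucket 11 empty -> new chain.
Insert 198: h=1, bucket 1 empty -> new chain.
Insert 513: h=10, bucket 10 empty -> new chain.
Insert 560: h=11, bucket 11 nonempty -> append to chain.
Insert 570: h=1, bucket 1 nonempty -> append to chain.
Insert 137: h=2, bucket 2 empty -> new chain.
Insert 531: h=4, bucket 4 empty -> new chain.
Insert 463: h=0, bucket 0 nonempty -> append to chain.
Insert 546: h=1, bucket 1 nonempty -> append to chain.
Final buckets:
0: 895 -> 463
1: 198 -> 570 -> 546
2: 137
3: -
4: 531
5: -
6: -
7: -
8: -
9: -
10: 513
11: 128 -> 560

2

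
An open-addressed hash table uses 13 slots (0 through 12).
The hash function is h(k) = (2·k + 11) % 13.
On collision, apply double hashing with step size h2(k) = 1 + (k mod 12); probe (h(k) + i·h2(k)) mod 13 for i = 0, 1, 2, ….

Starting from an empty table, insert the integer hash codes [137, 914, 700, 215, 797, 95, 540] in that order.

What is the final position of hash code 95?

4

137 hashes to 12; slot 12 is free → place at 12.
914 hashes to 6; slot 6 is free → place at 6.
700 hashes to 7; slot 7 is free → place at 7.
215 hashes to 12, h2=12; 12 taken → place at 11.
797 hashes to 6, h2=6; 6,12 taken → place at 5.
95 hashes to 6, h2=12; 6,5 taken → place at 4.
540 hashes to 12, h2=1; 12 taken → place at 0.
Table: [540, _, _, _, 95, 797, 914, 700, _, _, _, 215, 137]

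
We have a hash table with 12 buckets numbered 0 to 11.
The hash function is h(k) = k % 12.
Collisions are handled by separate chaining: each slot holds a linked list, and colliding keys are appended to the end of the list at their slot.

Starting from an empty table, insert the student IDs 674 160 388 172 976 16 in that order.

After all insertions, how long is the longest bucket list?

674 → bucket 2
160 → bucket 4
388 → bucket 4 (collision)
172 → bucket 4 (collision)
976 → bucket 4 (collision)
16 → bucket 4 (collision)
Final buckets:
0: -
1: -
2: 674
3: -
4: 160 -> 388 -> 172 -> 976 -> 16
5: -
6: -
7: -
8: -
9: -
10: -
11: -

5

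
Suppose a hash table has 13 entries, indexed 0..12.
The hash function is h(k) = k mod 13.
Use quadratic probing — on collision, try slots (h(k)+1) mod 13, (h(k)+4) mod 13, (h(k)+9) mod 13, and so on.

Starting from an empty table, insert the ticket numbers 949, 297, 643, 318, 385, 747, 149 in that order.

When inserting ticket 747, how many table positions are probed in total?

3

949 hashes to 0; slot 0 is free => place at 0.
297 hashes to 11; slot 11 is free => place at 11.
643 hashes to 6; slot 6 is free => place at 6.
318 hashes to 6; 6 taken => place at 7.
385 hashes to 8; slot 8 is free => place at 8.
747 hashes to 6; 6,7 taken => place at 10.
149 hashes to 6; 6,7,10 taken => place at 2.
Table: [949, _, 149, _, _, _, 643, 318, 385, _, 747, 297, _]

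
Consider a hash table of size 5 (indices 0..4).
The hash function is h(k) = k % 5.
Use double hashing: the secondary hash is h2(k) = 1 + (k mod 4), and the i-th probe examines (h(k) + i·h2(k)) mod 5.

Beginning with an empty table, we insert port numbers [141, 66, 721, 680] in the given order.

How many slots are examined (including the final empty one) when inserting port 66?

2

141 hashes to 1; slot 1 is free -> place at 1.
66 hashes to 1, h2=3; 1 taken -> place at 4.
721 hashes to 1, h2=2; 1 taken -> place at 3.
680 hashes to 0; slot 0 is free -> place at 0.
Table: [680, 141, —, 721, 66]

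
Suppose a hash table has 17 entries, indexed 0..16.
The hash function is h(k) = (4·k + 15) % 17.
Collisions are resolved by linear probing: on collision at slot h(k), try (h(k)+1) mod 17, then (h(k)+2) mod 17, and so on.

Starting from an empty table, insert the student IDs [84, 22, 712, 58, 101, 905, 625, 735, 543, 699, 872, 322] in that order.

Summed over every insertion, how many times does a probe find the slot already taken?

11

Insert 84: h=11, slot 11 empty -> index 11.
Insert 22: h=1, slot 1 empty -> index 1.
Insert 712: h=7, slot 7 empty -> index 7.
Insert 58: h=9, slot 9 empty -> index 9.
Insert 101: h=11, slot 11 occupied -> index 12.
Insert 905: h=14, slot 14 empty -> index 14.
Insert 625: h=16, slot 16 empty -> index 16.
Insert 735: h=14, slot 14 occupied -> index 15.
Insert 543: h=11, slots 11,12 occupied -> index 13.
Insert 699: h=6, slot 6 empty -> index 6.
Insert 872: h=1, slot 1 occupied -> index 2.
Insert 322: h=11, slots 11,12,13,14,15,16 occupied -> index 0.
Table: [322, 22, 872, _, _, _, 699, 712, _, 58, _, 84, 101, 543, 905, 735, 625]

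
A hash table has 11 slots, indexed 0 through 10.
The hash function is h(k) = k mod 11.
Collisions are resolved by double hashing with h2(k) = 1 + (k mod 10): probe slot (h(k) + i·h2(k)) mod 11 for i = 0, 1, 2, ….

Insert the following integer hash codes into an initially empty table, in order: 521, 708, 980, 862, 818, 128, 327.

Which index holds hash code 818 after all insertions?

0

521 hashes to 4; slot 4 is free => place at 4.
708 hashes to 4, h2=9; 4 taken => place at 2.
980 hashes to 1; slot 1 is free => place at 1.
862 hashes to 4, h2=3; 4 taken => place at 7.
818 hashes to 4, h2=9; 4,2 taken => place at 0.
128 hashes to 7, h2=9; 7 taken => place at 5.
327 hashes to 8; slot 8 is free => place at 8.
Table: [818, 980, 708, ., 521, 128, ., 862, 327, ., .]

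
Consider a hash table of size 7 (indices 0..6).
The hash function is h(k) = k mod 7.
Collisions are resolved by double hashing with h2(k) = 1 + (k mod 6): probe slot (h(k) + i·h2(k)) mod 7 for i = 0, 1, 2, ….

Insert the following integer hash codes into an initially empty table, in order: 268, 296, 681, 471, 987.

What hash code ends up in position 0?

268: h=2 -> slot 2
296: h=2, h2=3, probe 2,5 -> slot 5
681: h=2, h2=4, probe 2,6 -> slot 6
471: h=2, h2=4, probe 2,6,3 -> slot 3
987: h=0 -> slot 0
Table: [987, —, 268, 471, —, 296, 681]

987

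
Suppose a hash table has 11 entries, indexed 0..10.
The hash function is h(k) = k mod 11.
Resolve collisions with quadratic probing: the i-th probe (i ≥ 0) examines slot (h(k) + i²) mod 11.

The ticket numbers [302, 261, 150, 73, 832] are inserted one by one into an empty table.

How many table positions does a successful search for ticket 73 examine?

Insert 302: h=5, slot 5 empty -> index 5.
Insert 261: h=8, slot 8 empty -> index 8.
Insert 150: h=7, slot 7 empty -> index 7.
Insert 73: h=7, slots 7,8 occupied -> index 0.
Insert 832: h=7, slots 7,8,0,5 occupied -> index 1.
Table: [73, 832, ., ., ., 302, ., 150, 261, ., .]
Lookup 73: h=7, probe 7,8,0 → found at 0.

3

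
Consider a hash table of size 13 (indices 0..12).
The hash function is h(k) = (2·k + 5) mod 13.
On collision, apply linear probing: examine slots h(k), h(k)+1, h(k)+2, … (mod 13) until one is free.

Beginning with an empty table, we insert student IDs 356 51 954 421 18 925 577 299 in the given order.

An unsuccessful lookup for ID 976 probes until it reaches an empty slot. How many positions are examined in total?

4

356: h=2 → slot 2
51: h=3 → slot 3
954: h=2, probe 2,3,4 → slot 4
421: h=2, probe 2,3,4,5 → slot 5
18: h=2, probe 2,3,4,5,6 → slot 6
925: h=9 → slot 9
577: h=2, probe 2,3,4,5,6,7 → slot 7
299: h=5, probe 5,6,7,8 → slot 8
Table: [—, —, 356, 51, 954, 421, 18, 577, 299, 925, —, —, —]
Lookup 976: h=7, probe 7,8,9,10 → slot 10 empty, not found.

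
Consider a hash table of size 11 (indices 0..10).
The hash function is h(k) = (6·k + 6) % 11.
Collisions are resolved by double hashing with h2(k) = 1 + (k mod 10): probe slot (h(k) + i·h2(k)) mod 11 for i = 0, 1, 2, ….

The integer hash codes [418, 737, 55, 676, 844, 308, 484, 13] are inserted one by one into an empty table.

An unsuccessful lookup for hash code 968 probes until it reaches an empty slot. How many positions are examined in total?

5

418: h=6 => slot 6
737: h=6, h2=8, probe 6,3 => slot 3
55: h=6, h2=6, probe 6,1 => slot 1
676: h=3, h2=7, probe 3,10 => slot 10
844: h=10, h2=5, probe 10,4 => slot 4
308: h=6, h2=9, probe 6,4,2 => slot 2
484: h=6, h2=5, probe 6,0 => slot 0
13: h=7 => slot 7
Table: [484, 55, 308, 737, 844, —, 418, 13, —, —, 676]
Lookup 968: h=6, h2=9, probe 6,4,2,0,9 → slot 9 empty, not found.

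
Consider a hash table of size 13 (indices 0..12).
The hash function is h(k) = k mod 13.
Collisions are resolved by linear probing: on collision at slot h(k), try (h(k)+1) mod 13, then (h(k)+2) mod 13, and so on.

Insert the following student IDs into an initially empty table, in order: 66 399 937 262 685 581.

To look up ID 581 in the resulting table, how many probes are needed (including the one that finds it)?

66: h=1 → slot 1
399: h=9 → slot 9
937: h=1, probe 1,2 → slot 2
262: h=2, probe 2,3 → slot 3
685: h=9, probe 9,10 → slot 10
581: h=9, probe 9,10,11 → slot 11
Table: [_, 66, 937, 262, _, _, _, _, _, 399, 685, 581, _]
Lookup 581: h=9, probe 9,10,11 → found at 11.

3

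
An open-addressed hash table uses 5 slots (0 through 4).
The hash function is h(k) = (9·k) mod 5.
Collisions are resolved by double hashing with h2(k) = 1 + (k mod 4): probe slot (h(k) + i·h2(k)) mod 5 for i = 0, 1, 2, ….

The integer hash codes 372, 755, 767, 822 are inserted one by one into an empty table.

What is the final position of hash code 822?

372: h=3 -> slot 3
755: h=0 -> slot 0
767: h=3, h2=4, probe 3,2 -> slot 2
822: h=3, h2=3, probe 3,1 -> slot 1
Table: [755, 822, 767, 372, ∅]

1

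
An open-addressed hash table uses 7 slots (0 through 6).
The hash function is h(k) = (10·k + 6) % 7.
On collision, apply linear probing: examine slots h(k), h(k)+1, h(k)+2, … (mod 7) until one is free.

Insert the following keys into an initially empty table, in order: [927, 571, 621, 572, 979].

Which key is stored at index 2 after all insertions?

572

Insert 927: h=1, slot 1 empty → index 1.
Insert 571: h=4, slot 4 empty → index 4.
Insert 621: h=0, slot 0 empty → index 0.
Insert 572: h=0, slots 0,1 occupied → index 2.
Insert 979: h=3, slot 3 empty → index 3.
Table: [621, 927, 572, 979, 571, -, -]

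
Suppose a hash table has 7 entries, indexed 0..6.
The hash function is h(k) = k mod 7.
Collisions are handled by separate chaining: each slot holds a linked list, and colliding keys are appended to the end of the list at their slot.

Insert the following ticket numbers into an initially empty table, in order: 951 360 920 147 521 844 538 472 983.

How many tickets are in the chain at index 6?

2

Insert 951: h=6, bucket 6 empty → new chain.
Insert 360: h=3, bucket 3 empty → new chain.
Insert 920: h=3, bucket 3 nonempty → append to chain.
Insert 147: h=0, bucket 0 empty → new chain.
Insert 521: h=3, bucket 3 nonempty → append to chain.
Insert 844: h=4, bucket 4 empty → new chain.
Insert 538: h=6, bucket 6 nonempty → append to chain.
Insert 472: h=3, bucket 3 nonempty → append to chain.
Insert 983: h=3, bucket 3 nonempty → append to chain.
Final buckets:
0: 147
1: .
2: .
3: 360 -> 920 -> 521 -> 472 -> 983
4: 844
5: .
6: 951 -> 538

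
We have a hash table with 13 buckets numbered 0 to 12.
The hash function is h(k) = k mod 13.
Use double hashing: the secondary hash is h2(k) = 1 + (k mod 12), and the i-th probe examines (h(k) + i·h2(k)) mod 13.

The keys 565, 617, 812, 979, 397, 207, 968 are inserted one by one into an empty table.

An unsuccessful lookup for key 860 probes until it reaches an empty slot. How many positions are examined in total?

Insert 565: h=6, slot 6 empty → index 6.
Insert 617: h=6, h2=6, slot 6 occupied → index 12.
Insert 812: h=6, h2=9, slot 6 occupied → index 2.
Insert 979: h=4, slot 4 empty → index 4.
Insert 397: h=7, slot 7 empty → index 7.
Insert 207: h=12, h2=4, slot 12 occupied → index 3.
Insert 968: h=6, h2=9, slots 6,2 occupied → index 11.
Table: [∅, ∅, 812, 207, 979, ∅, 565, 397, ∅, ∅, ∅, 968, 617]
Lookup 860: h=2, h2=9, probe 2,11,7,3,12,8 → slot 8 empty, not found.

6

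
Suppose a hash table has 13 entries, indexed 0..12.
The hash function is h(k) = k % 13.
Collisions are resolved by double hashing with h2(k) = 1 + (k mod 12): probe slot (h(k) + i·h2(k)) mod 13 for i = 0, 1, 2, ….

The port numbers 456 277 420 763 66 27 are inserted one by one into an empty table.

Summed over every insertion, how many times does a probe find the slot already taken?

Insert 456: h=1, slot 1 empty => index 1.
Insert 277: h=4, slot 4 empty => index 4.
Insert 420: h=4, h2=1, slot 4 occupied => index 5.
Insert 763: h=9, slot 9 empty => index 9.
Insert 66: h=1, h2=7, slot 1 occupied => index 8.
Insert 27: h=1, h2=4, slots 1,5,9 occupied => index 0.
Table: [27, 456, ., ., 277, 420, ., ., 66, 763, ., ., .]

5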